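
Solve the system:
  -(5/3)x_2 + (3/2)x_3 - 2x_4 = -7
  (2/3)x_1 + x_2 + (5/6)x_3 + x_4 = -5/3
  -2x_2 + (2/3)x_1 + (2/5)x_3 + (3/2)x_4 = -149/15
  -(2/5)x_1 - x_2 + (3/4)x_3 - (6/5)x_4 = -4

x_1 = 1, x_2 = 3, x_3 = -4, x_4 = -2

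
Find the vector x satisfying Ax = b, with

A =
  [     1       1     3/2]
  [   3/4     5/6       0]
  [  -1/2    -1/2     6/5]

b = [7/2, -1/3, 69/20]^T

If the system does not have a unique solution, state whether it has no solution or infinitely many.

Row-reduce the augmented matrix:
R2 ← R2 − 3/4·R1.
R3 ← R3 + 1/2·R1.
R2 ← R2 / (1/12).
R1 ← R1 − 1·R2.
R3 ← R3 / (39/20).
R1 ← R1 − 15·R3.
R2 ← R2 + 27/2·R3.
Reading off the reduced rows gives x_1 = -1, x_2 = 1/2, x_3 = 8/3.

x_1 = -1, x_2 = 1/2, x_3 = 8/3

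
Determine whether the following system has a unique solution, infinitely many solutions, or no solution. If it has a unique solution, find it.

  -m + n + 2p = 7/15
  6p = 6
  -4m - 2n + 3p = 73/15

m = 1/5, n = -4/3, p = 1

Row-reduce the augmented matrix:
R1 ← R1 / (-1).
R3 ← R3 + 4·R1.
Swap R2 and R3.
R2 ← R2 / (-6).
R1 ← R1 + 1·R2.
R3 ← R3 / (6).
R1 ← R1 + 7/6·R3.
R2 ← R2 − 5/6·R3.
Reading off the reduced rows gives m = 1/5, n = -4/3, p = 1.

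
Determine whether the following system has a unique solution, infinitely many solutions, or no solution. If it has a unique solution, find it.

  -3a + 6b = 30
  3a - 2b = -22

a = -6, b = 2

Row-reduce the augmented matrix:
R1 ← R1 / (-3).
R2 ← R2 − 3·R1.
R2 ← R2 / (4).
R1 ← R1 + 2·R2.
Reading off the reduced rows gives a = -6, b = 2.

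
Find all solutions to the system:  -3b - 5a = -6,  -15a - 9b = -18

infinitely many solutions

Row-reduce:
R1 ← R1 / (-5).
R2 ← R2 + 15·R1.
Rank is 1 with 2 unknowns, leaving b free.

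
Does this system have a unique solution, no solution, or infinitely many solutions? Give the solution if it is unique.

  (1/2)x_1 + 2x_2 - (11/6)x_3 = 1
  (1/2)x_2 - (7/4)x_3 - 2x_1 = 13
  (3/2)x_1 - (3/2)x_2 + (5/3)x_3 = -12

x_1 = -6, x_2 = 2, x_3 = 0

Row-reduce the augmented matrix:
R1 ← R1 / (1/2).
R2 ← R2 + 2·R1.
R3 ← R3 − 3/2·R1.
R2 ← R2 / (17/2).
R1 ← R1 − 4·R2.
R3 ← R3 + 15/2·R2.
R3 ← R3 / (-173/204).
R1 ← R1 − 31/51·R3.
R2 ← R2 + 109/102·R3.
Reading off the reduced rows gives x_1 = -6, x_2 = 2, x_3 = 0.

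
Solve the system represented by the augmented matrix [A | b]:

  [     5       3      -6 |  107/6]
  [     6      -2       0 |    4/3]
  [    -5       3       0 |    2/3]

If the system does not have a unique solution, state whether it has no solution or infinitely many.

x_1 = 2/3, x_2 = 4/3, x_3 = -7/4

Row-reduce the augmented matrix:
R1 ← R1 / (5).
R2 ← R2 − 6·R1.
R3 ← R3 + 5·R1.
R2 ← R2 / (-28/5).
R1 ← R1 − 3/5·R2.
R3 ← R3 − 6·R2.
R3 ← R3 / (12/7).
R1 ← R1 + 3/7·R3.
R2 ← R2 + 9/7·R3.
Reading off the reduced rows gives x_1 = 2/3, x_2 = 4/3, x_3 = -7/4.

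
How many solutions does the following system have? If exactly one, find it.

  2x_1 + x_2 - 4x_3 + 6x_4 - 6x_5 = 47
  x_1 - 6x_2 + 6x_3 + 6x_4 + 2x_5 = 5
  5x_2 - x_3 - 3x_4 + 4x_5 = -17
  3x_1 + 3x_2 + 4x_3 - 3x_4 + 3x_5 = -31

Row-reduce:
R1 ← R1 / (2).
R2 ← R2 − 1·R1.
R4 ← R4 − 3·R1.
R2 ← R2 / (-13/2).
R1 ← R1 − 1/2·R2.
R3 ← R3 − 5·R2.
R4 ← R4 − 3/2·R2.
R3 ← R3 / (67/13).
R1 ← R1 + 18/13·R3.
R2 ← R2 + 16/13·R3.
R4 ← R4 − 154/13·R3.
R4 ← R4 / (-651/67).
R1 ← R1 − 204/67·R4.
R2 ← R2 + 42/67·R4.
R3 ← R3 + 9/67·R4.
Rank is 4 with 5 unknowns, leaving x_5 free.

infinitely many solutions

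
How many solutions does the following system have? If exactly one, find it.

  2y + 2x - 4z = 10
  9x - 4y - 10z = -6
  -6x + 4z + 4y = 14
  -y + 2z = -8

no solution

Row-reduce:
R1 ← R1 / (2).
R2 ← R2 − 9·R1.
R3 ← R3 + 6·R1.
R2 ← R2 / (-13).
R1 ← R1 − 1·R2.
R3 ← R3 − 10·R2.
R4 ← R4 + 1·R2.
R3 ← R3 / (-24/13).
R1 ← R1 + 18/13·R3.
R2 ← R2 + 8/13·R3.
R4 ← R4 − 18/13·R3.
Row 4 reduces to 0 = -1/2, a contradiction. The system is inconsistent.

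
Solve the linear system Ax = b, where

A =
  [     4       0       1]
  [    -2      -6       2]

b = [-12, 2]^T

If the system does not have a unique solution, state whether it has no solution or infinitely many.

Row-reduce:
R1 ← R1 / (4).
R2 ← R2 + 2·R1.
R2 ← R2 / (-6).
Rank is 2 with 3 unknowns, leaving x_3 free.

infinitely many solutions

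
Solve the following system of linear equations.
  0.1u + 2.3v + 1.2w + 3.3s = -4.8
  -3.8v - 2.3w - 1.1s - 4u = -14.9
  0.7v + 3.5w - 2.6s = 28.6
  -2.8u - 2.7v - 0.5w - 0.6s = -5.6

u = 1, v = 1, w = 5, s = -4

Row-reduce the augmented matrix:
R1 ← R1 / (1/10).
R2 ← R2 + 4·R1.
R4 ← R4 + 14/5·R1.
R2 ← R2 / (441/5).
R1 ← R1 − 23·R2.
R3 ← R3 − 7/10·R2.
R4 ← R4 − 617/10·R2.
R3 ← R3 / (3953/1260).
R1 ← R1 − 73/882·R3.
R2 ← R2 − 457/882·R3.
R4 ← R4 − 9973/8820·R3.
R4 ← R4 / (213187/138355).
R1 ← R1 + 28748/27671·R4.
R2 ← R2 − 57697/27671·R4.
R3 ← R3 + 4585/3953·R4.
Reading off the reduced rows gives u = 1, v = 1, w = 5, s = -4.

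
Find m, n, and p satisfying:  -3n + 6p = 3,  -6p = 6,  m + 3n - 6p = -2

Row-reduce the augmented matrix:
Swap R1 and R3.
Swap R2 and R3.
R2 ← R2 / (-3).
R1 ← R1 − 3·R2.
R3 ← R3 / (-6).
R2 ← R2 + 2·R3.
Reading off the reduced rows gives m = 1, n = -3, p = -1.

m = 1, n = -3, p = -1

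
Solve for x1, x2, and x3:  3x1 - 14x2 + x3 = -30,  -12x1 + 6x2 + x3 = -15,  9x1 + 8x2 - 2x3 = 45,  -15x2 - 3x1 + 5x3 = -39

x1 = 3, x2 = 3, x3 = 3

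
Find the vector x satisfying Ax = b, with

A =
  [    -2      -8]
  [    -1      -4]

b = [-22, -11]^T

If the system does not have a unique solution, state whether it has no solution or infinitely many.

Row-reduce:
R1 ← R1 / (-2).
R2 ← R2 + 1·R1.
Rank is 1 with 2 unknowns, leaving x_2 free.

infinitely many solutions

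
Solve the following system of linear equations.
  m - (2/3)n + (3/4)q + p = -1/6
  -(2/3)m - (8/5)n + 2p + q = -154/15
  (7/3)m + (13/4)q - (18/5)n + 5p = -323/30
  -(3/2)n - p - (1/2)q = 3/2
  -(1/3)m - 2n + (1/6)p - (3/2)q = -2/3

m = 4, n = 1, p = -2, q = -2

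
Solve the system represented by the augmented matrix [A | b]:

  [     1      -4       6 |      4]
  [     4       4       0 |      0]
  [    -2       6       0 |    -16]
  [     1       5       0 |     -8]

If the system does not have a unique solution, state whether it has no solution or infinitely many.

x_1 = 2, x_2 = -2, x_3 = -1

Row-reduce the augmented matrix:
R2 ← R2 − 4·R1.
R3 ← R3 + 2·R1.
R4 ← R4 − 1·R1.
R2 ← R2 / (20).
R1 ← R1 + 4·R2.
R3 ← R3 + 2·R2.
R4 ← R4 − 9·R2.
R3 ← R3 / (48/5).
R1 ← R1 − 6/5·R3.
R2 ← R2 + 6/5·R3.
R4 ← R4 − 24/5·R3.
R4 reduces to 0 = 0, so the extra equation is consistent.
Reading off the reduced rows gives x_1 = 2, x_2 = -2, x_3 = -1.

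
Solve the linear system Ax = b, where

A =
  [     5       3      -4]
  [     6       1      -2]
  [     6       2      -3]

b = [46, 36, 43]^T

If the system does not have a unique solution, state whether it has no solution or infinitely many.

x_1 = 4, x_2 = 2, x_3 = -5

Row-reduce the augmented matrix:
R1 ← R1 / (5).
R2 ← R2 − 6·R1.
R3 ← R3 − 6·R1.
R2 ← R2 / (-13/5).
R1 ← R1 − 3/5·R2.
R3 ← R3 + 8/5·R2.
R3 ← R3 / (1/13).
R1 ← R1 + 2/13·R3.
R2 ← R2 + 14/13·R3.
Reading off the reduced rows gives x_1 = 4, x_2 = 2, x_3 = -5.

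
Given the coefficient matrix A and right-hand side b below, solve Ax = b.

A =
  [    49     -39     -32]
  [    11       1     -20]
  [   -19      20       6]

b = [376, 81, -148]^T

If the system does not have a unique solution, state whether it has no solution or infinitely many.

Row-reduce:
R1 ← R1 / (49).
R2 ← R2 − 11·R1.
R3 ← R3 + 19·R1.
R2 ← R2 / (478/49).
R1 ← R1 + 39/49·R2.
R3 ← R3 − 239/49·R2.
Row 3 reduces to 0 = -1/2, a contradiction. The system is inconsistent.

no solution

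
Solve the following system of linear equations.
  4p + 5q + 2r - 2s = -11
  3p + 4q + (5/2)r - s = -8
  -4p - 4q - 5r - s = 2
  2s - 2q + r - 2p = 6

Row-reduce:
R1 ← R1 / (4).
R2 ← R2 − 3·R1.
R3 ← R3 + 4·R1.
R4 ← R4 + 2·R1.
R2 ← R2 / (1/4).
R1 ← R1 − 5/4·R2.
R3 ← R3 − 1·R2.
R4 ← R4 − 1/2·R2.
R3 ← R3 / (-7).
R1 ← R1 + 9/2·R3.
R2 ← R2 − 4·R3.
Rank is 3 with 4 unknowns, leaving s free.

infinitely many solutions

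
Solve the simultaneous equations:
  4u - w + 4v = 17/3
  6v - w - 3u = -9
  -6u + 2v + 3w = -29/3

Row-reduce the augmented matrix:
R1 ← R1 / (4).
R2 ← R2 + 3·R1.
R3 ← R3 + 6·R1.
R2 ← R2 / (9).
R1 ← R1 − 1·R2.
R3 ← R3 − 8·R2.
R3 ← R3 / (55/18).
R1 ← R1 + 1/18·R3.
R2 ← R2 + 7/36·R3.
Reading off the reduced rows gives u = 2, v = -1/3, w = 1.

u = 2, v = -1/3, w = 1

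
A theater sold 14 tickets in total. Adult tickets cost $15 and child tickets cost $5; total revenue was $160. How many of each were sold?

adult tickets: 9, child tickets: 5

Let a = adult tickets, c = child tickets.
  a + c = 14
  15a + 5c = 160
From equation 1: a = 14 − c.
Substitute into equation 2 and solve: c = 5.
Then a = 9.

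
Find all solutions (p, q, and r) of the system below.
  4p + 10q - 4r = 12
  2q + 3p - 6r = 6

Row-reduce:
R1 ← R1 / (4).
R2 ← R2 − 3·R1.
R2 ← R2 / (-11/2).
R1 ← R1 − 5/2·R2.
Rank is 2 with 3 unknowns, leaving r free.

infinitely many solutions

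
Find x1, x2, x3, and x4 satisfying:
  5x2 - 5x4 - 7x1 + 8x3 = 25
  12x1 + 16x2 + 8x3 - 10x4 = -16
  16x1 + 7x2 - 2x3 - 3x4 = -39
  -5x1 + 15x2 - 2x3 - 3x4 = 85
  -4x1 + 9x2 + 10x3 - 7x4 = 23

Row-reduce the augmented matrix:
R1 ← R1 / (-7).
R2 ← R2 − 12·R1.
R3 ← R3 − 16·R1.
R4 ← R4 + 5·R1.
R5 ← R5 + 4·R1.
R2 ← R2 / (172/7).
R1 ← R1 + 5/7·R2.
R3 ← R3 − 129/7·R2.
R4 ← R4 − 80/7·R2.
R5 ← R5 − 43/7·R2.
Swap R3 and R4.
R3 ← R3 / (-766/43).
R1 ← R1 + 22/43·R3.
R2 ← R2 − 38/43·R3.
R4 ← R4 / (-1/2).
R1 ← R1 + 69/766·R4.
R2 ← R2 + 229/766·R4.
R3 ← R3 + 198/383·R4.
R5 ← R5 − 1/2·R4.
R5 reduces to 0 = 0, so the extra equation is consistent.
Reading off the reduced rows gives x1 = -4, x2 = 5, x3 = -1, x4 = 4.

x1 = -4, x2 = 5, x3 = -1, x4 = 4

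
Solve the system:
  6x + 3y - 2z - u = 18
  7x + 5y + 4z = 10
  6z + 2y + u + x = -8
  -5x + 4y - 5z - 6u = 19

Row-reduce:
R1 ← R1 / (6).
R2 ← R2 − 7·R1.
R3 ← R3 − 1·R1.
R4 ← R4 + 5·R1.
R2 ← R2 / (3/2).
R1 ← R1 − 1/2·R2.
R3 ← R3 − 3/2·R2.
R4 ← R4 − 13/2·R2.
Swap R3 and R4.
R3 ← R3 / (-307/9).
R1 ← R1 + 22/9·R3.
R2 ← R2 − 38/9·R3.
Rank is 3 with 4 unknowns, leaving u free.

infinitely many solutions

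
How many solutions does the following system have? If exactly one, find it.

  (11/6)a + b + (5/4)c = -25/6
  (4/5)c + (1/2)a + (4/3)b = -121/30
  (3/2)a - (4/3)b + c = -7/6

Row-reduce the augmented matrix:
R1 ← R1 / (11/6).
R2 ← R2 − 1/2·R1.
R3 ← R3 − 3/2·R1.
R2 ← R2 / (35/33).
R1 ← R1 − 6/11·R2.
R3 ← R3 + 71/33·R2.
R3 ← R3 / (159/175).
R1 ← R1 − 78/175·R3.
R2 ← R2 − 303/700·R3.
Reading off the reduced rows gives a = 1, b = -1, c = -4.

a = 1, b = -1, c = -4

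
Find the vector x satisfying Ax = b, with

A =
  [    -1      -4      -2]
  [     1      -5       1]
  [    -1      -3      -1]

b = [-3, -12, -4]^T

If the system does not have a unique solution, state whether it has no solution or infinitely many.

x_1 = 1, x_2 = 2, x_3 = -3

Row-reduce the augmented matrix:
R1 ← R1 / (-1).
R2 ← R2 − 1·R1.
R3 ← R3 + 1·R1.
R2 ← R2 / (-9).
R1 ← R1 − 4·R2.
R3 ← R3 − 1·R2.
R3 ← R3 / (8/9).
R1 ← R1 − 14/9·R3.
R2 ← R2 − 1/9·R3.
Reading off the reduced rows gives x_1 = 1, x_2 = 2, x_3 = -3.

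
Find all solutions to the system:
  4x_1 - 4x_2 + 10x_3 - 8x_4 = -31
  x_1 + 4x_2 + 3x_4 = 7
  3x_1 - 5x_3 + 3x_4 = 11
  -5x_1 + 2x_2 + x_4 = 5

Row-reduce:
R1 ← R1 / (4).
R2 ← R2 − 1·R1.
R3 ← R3 − 3·R1.
R4 ← R4 + 5·R1.
R2 ← R2 / (5).
R1 ← R1 + 1·R2.
R3 ← R3 − 3·R2.
R4 ← R4 + 3·R2.
R3 ← R3 / (-11).
R1 ← R1 − 2·R3.
R2 ← R2 + 1/2·R3.
R4 ← R4 − 11·R3.
Row 4 reduces to 0 = 1/2, a contradiction. The system is inconsistent.

no solution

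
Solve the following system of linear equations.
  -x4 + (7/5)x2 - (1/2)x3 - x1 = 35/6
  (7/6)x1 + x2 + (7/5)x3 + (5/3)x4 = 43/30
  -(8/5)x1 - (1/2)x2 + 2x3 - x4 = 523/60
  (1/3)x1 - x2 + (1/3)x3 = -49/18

Row-reduce the augmented matrix:
R1 ← R1 / (-1).
R2 ← R2 − 7/6·R1.
R3 ← R3 + 8/5·R1.
R4 ← R4 − 1/3·R1.
R2 ← R2 / (79/30).
R1 ← R1 + 7/5·R2.
R3 ← R3 + 137/50·R2.
R4 ← R4 + 8/15·R2.
R3 ← R3 / (28833/7900).
R1 ← R1 − 369/395·R3.
R2 ← R2 − 49/158·R3.
R4 ← R4 − 787/2370·R3.
R4 ← R4 / (-3210/9611).
R1 ← R1 − 9410/9611·R4.
R2 ← R2 − 130/1373·R4.
R3 ← R3 − 2950/9611·R4.
Reading off the reduced rows gives x1 = -3, x2 = 5/2, x3 = 7/3, x4 = -1/2.

x1 = -3, x2 = 5/2, x3 = 7/3, x4 = -1/2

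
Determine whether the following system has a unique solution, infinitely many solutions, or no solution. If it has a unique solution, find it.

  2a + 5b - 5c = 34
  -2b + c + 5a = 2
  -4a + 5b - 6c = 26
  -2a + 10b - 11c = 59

no solution

Row-reduce:
R1 ← R1 / (2).
R2 ← R2 − 5·R1.
R3 ← R3 + 4·R1.
R4 ← R4 + 2·R1.
R2 ← R2 / (-29/2).
R1 ← R1 − 5/2·R2.
R3 ← R3 − 15·R2.
R4 ← R4 − 15·R2.
R3 ← R3 / (-59/29).
R1 ← R1 + 5/29·R3.
R2 ← R2 + 27/29·R3.
R4 ← R4 + 59/29·R3.
Row 4 reduces to 0 = -1, a contradiction. The system is inconsistent.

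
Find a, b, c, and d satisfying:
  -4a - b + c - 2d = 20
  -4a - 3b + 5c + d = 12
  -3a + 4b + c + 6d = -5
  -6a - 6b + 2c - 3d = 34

Row-reduce the augmented matrix:
R1 ← R1 / (-4).
R2 ← R2 + 4·R1.
R3 ← R3 + 3·R1.
R4 ← R4 + 6·R1.
R2 ← R2 / (-2).
R1 ← R1 − 1/4·R2.
R3 ← R3 − 19/4·R2.
R4 ← R4 + 9/2·R2.
R3 ← R3 / (39/4).
R1 ← R1 − 1/4·R3.
R2 ← R2 + 2·R3.
R4 ← R4 + 17/2·R3.
R4 ← R4 / (6).
R1 ← R1 − 1/2·R4.
R2 ← R2 − 3/2·R4.
R3 ← R3 − 3/2·R4.
Reading off the reduced rows gives a = -4, b = -1, c = -1, d = -2.

a = -4, b = -1, c = -1, d = -2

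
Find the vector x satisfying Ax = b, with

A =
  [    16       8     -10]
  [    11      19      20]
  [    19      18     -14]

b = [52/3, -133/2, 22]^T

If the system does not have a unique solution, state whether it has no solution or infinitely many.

x_1 = -1/3, x_2 = -1/2, x_3 = -8/3

Row-reduce the augmented matrix:
R1 ← R1 / (16).
R2 ← R2 − 11·R1.
R3 ← R3 − 19·R1.
R2 ← R2 / (27/2).
R1 ← R1 − 1/2·R2.
R3 ← R3 − 17/2·R2.
R3 ← R3 / (-2057/108).
R1 ← R1 + 175/108·R3.
R2 ← R2 − 215/108·R3.
Reading off the reduced rows gives x_1 = -1/3, x_2 = -1/2, x_3 = -8/3.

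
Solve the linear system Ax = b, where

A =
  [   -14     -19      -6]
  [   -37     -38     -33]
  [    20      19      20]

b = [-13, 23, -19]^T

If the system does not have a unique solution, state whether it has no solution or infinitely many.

no solution

Row-reduce:
R1 ← R1 / (-14).
R2 ← R2 + 37·R1.
R3 ← R3 − 20·R1.
R2 ← R2 / (171/14).
R1 ← R1 − 19/14·R2.
R3 ← R3 + 57/7·R2.
Row 3 reduces to 0 = 2/3, a contradiction. The system is inconsistent.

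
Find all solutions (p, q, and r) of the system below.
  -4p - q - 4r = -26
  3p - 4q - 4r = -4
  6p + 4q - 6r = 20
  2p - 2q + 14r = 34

no solution

Row-reduce:
R1 ← R1 / (-4).
R2 ← R2 − 3·R1.
R3 ← R3 − 6·R1.
R4 ← R4 − 2·R1.
R2 ← R2 / (-19/4).
R1 ← R1 − 1/4·R2.
R3 ← R3 − 5/2·R2.
R4 ← R4 + 5/2·R2.
R3 ← R3 / (-298/19).
R1 ← R1 − 12/19·R3.
R2 ← R2 − 28/19·R3.
R4 ← R4 − 298/19·R3.
Row 4 reduces to 0 = 2, a contradiction. The system is inconsistent.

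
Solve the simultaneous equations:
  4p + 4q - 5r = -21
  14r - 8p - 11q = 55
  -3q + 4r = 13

Row-reduce:
R1 ← R1 / (4).
R2 ← R2 + 8·R1.
R2 ← R2 / (-3).
R1 ← R1 − 1·R2.
R3 ← R3 + 3·R2.
Rank is 2 with 3 unknowns, leaving r free.

infinitely many solutions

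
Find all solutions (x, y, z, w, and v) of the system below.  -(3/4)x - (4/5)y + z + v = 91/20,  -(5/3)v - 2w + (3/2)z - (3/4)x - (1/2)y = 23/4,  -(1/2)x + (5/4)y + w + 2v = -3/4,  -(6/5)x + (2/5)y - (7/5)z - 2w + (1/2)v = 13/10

Row-reduce:
R1 ← R1 / (-3/4).
R2 ← R2 + 3/4·R1.
R3 ← R3 + 1/2·R1.
R4 ← R4 + 6/5·R1.
R2 ← R2 / (3/10).
R1 ← R1 − 16/15·R2.
R3 ← R3 − 107/60·R2.
R4 ← R4 − 42/25·R2.
R3 ← R3 / (-131/36).
R1 ← R1 + 28/9·R3.
R2 ← R2 − 5/3·R3.
R4 ← R4 + 29/5·R3.
R4 ← R4 / (-1486/131).
R1 ← R1 + 512/131·R4.
R2 ← R2 + 100/131·R4.
R3 ← R3 + 464/131·R4.
Rank is 4 with 5 unknowns, leaving v free.

infinitely many solutions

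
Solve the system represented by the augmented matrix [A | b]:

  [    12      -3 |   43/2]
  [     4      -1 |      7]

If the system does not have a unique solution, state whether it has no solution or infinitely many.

no solution

Row-reduce:
R1 ← R1 / (12).
R2 ← R2 − 4·R1.
Row 2 reduces to 0 = -1/6, a contradiction. The system is inconsistent.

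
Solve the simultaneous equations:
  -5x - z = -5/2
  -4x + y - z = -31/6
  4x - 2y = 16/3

x = 0, y = -8/3, z = 5/2

Row-reduce the augmented matrix:
R1 ← R1 / (-5).
R2 ← R2 + 4·R1.
R3 ← R3 − 4·R1.
R3 ← R3 + 2·R2.
R3 ← R3 / (-6/5).
R1 ← R1 − 1/5·R3.
R2 ← R2 + 1/5·R3.
Reading off the reduced rows gives x = 0, y = -8/3, z = 5/2.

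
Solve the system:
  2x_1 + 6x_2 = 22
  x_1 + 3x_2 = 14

no solution

Row-reduce:
R1 ← R1 / (2).
R2 ← R2 − 1·R1.
Row 2 reduces to 0 = 3, a contradiction. The system is inconsistent.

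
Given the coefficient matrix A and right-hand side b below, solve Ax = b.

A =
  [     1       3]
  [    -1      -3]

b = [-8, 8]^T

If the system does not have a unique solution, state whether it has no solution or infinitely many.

Row-reduce:
R2 ← R2 + 1·R1.
Rank is 1 with 2 unknowns, leaving x_2 free.

infinitely many solutions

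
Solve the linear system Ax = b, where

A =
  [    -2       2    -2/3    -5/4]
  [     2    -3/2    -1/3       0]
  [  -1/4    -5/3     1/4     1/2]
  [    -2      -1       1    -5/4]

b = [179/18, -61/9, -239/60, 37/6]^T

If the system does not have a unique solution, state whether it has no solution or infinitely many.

x_1 = -5/3, x_2 = 2, x_3 = 4/3, x_4 = -14/5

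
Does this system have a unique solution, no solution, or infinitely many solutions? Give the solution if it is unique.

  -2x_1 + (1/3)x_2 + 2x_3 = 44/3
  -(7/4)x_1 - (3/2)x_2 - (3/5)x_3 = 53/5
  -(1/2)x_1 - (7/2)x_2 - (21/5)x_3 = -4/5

Row-reduce:
R1 ← R1 / (-2).
R2 ← R2 + 7/4·R1.
R3 ← R3 + 1/2·R1.
R2 ← R2 / (-43/24).
R1 ← R1 + 1/6·R2.
R3 ← R3 + 43/12·R2.
Rank is 2 with 3 unknowns, leaving x_3 free.

infinitely many solutions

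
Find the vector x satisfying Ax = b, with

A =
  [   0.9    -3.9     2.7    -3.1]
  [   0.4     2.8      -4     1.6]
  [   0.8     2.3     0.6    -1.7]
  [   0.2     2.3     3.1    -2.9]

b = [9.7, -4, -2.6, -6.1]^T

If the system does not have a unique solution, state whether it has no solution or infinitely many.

Row-reduce the augmented matrix:
R1 ← R1 / (9/10).
R2 ← R2 − 2/5·R1.
R3 ← R3 − 4/5·R1.
R4 ← R4 − 1/5·R1.
R2 ← R2 / (68/15).
R1 ← R1 + 13/3·R2.
R3 ← R3 − 173/30·R2.
R4 ← R4 − 19/6·R2.
R3 ← R3 / (1637/340).
R1 ← R1 + 67/34·R3.
R2 ← R2 + 39/34·R3.
R4 ← R4 − 417/68·R3.
R4 ← R4 / (-13277/16370).
R1 ← R1 + 8429/4911·R4.
R2 ← R2 − 29/4911·R4.
R3 ← R3 + 929/1637·R4.
Reading off the reduced rows gives x_1 = 6, x_2 = -2, x_3 = 1, x_4 = 2.

x_1 = 6, x_2 = -2, x_3 = 1, x_4 = 2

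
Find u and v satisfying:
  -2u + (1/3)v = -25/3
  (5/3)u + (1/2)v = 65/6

u = 5, v = 5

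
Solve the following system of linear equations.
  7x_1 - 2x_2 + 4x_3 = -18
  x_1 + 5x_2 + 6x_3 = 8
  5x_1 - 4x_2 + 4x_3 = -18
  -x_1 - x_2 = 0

x_1 = -2, x_2 = 2, x_3 = 0

Row-reduce the augmented matrix:
R1 ← R1 / (7).
R2 ← R2 − 1·R1.
R3 ← R3 − 5·R1.
R4 ← R4 + 1·R1.
R2 ← R2 / (37/7).
R1 ← R1 + 2/7·R2.
R3 ← R3 + 18/7·R2.
R4 ← R4 + 9/7·R2.
R3 ← R3 / (140/37).
R1 ← R1 − 32/37·R3.
R2 ← R2 − 38/37·R3.
R4 ← R4 − 70/37·R3.
R4 reduces to 0 = 0, so the extra equation is consistent.
Reading off the reduced rows gives x_1 = -2, x_2 = 2, x_3 = 0.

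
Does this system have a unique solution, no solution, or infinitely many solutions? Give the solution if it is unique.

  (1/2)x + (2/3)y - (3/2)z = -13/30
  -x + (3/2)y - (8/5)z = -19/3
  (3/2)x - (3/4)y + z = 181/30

x = 14/5, y = -2, z = 1/3

Row-reduce the augmented matrix:
R1 ← R1 / (1/2).
R2 ← R2 + 1·R1.
R3 ← R3 − 3/2·R1.
R2 ← R2 / (17/6).
R1 ← R1 − 4/3·R2.
R3 ← R3 + 11/4·R2.
R3 ← R3 / (88/85).
R1 ← R1 + 71/85·R3.
R2 ← R2 + 138/85·R3.
Reading off the reduced rows gives x = 14/5, y = -2, z = 1/3.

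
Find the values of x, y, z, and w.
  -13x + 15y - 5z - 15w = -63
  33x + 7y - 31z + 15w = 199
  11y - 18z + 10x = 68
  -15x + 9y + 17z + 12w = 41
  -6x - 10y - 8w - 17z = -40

Row-reduce the augmented matrix:
R1 ← R1 / (-13).
R2 ← R2 − 33·R1.
R3 ← R3 − 10·R1.
R4 ← R4 + 15·R1.
R5 ← R5 + 6·R1.
R2 ← R2 / (586/13).
R1 ← R1 + 15/13·R2.
R3 ← R3 − 293/13·R2.
R4 ← R4 + 108/13·R2.
R5 ← R5 + 220/13·R2.
Swap R3 and R4.
R3 ← R3 / (4312/293).
R1 ← R1 + 215/293·R3.
R2 ← R2 + 284/293·R3.
R5 ← R5 + 9111/293·R3.
Swap R4 and R5.
R4 ← R4 / (186271/4312).
R1 ← R1 − 7815/4312·R4.
R2 ← R2 − 1227/1078·R4.
R3 ← R3 − 7341/4312·R4.
R5 reduces to 0 = 0, so the extra equation is consistent.
Reading off the reduced rows gives x = 1, y = 2, z = -2, w = 6.

x = 1, y = 2, z = -2, w = 6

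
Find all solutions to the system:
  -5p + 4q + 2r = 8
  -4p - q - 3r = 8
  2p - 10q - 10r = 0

infinitely many solutions

Row-reduce:
R1 ← R1 / (-5).
R2 ← R2 + 4·R1.
R3 ← R3 − 2·R1.
R2 ← R2 / (-21/5).
R1 ← R1 + 4/5·R2.
R3 ← R3 + 42/5·R2.
Rank is 2 with 3 unknowns, leaving r free.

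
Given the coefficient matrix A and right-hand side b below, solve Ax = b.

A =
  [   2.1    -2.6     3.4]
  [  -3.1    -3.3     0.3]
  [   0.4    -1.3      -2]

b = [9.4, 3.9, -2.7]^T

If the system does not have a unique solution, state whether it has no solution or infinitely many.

Row-reduce the augmented matrix:
R1 ← R1 / (21/10).
R2 ← R2 + 31/10·R1.
R3 ← R3 − 2/5·R1.
R2 ← R2 / (-1499/210).
R1 ← R1 + 26/21·R2.
R3 ← R3 + 169/210·R2.
R3 ← R3 / (-48677/14990).
R1 ← R1 − 1044/1499·R3.
R2 ← R2 + 1117/1499·R3.
Reading off the reduced rows gives x_1 = 0, x_2 = -1, x_3 = 2.

x_1 = 0, x_2 = -1, x_3 = 2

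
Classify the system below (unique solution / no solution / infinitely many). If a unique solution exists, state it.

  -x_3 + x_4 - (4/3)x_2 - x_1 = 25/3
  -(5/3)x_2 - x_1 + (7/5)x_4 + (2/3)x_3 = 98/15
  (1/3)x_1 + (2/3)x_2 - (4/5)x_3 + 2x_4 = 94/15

infinitely many solutions

Row-reduce:
R1 ← R1 / (-1).
R2 ← R2 + 1·R1.
R3 ← R3 − 1/3·R1.
R2 ← R2 / (-1/3).
R1 ← R1 − 4/3·R2.
R3 ← R3 − 2/9·R2.
R3 ← R3 / (-1/45).
R1 ← R1 − 23/3·R3.
R2 ← R2 + 5·R3.
Rank is 3 with 4 unknowns, leaving x_4 free.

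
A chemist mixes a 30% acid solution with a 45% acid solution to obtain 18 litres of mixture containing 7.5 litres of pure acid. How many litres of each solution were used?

Let a = litres of solution A, b = litres of solution B.
  a + b = 18
  (3/10)a + (9/20)b = 15/2
Row-reduce the augmented matrix:
R2 ← R2 − 3/10·R1.
R2 ← R2 / (3/20).
R1 ← R1 − 1·R2.
Reading off the reduced rows gives a = 4, b = 14.

litres of solution A: 4, litres of solution B: 14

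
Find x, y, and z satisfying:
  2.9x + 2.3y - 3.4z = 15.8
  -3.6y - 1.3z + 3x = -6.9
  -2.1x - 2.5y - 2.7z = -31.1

x = 5, y = 5, z = 3

Row-reduce the augmented matrix:
R1 ← R1 / (29/10).
R2 ← R2 − 3·R1.
R3 ← R3 + 21/10·R1.
R2 ← R2 / (-867/145).
R1 ← R1 − 23/29·R2.
R3 ← R3 + 121/145·R2.
R3 ← R3 / (-23719/4335).
R1 ← R1 + 1523/1734·R3.
R2 ← R2 + 643/1734·R3.
Reading off the reduced rows gives x = 5, y = 5, z = 3.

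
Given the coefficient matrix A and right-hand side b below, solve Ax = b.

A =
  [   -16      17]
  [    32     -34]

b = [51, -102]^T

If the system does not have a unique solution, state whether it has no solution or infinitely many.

infinitely many solutions

Row-reduce:
R1 ← R1 / (-16).
R2 ← R2 − 32·R1.
Rank is 1 with 2 unknowns, leaving x_2 free.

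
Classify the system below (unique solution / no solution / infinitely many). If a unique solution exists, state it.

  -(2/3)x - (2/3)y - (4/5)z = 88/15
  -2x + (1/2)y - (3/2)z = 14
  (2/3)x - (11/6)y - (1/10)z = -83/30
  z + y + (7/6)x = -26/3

Row-reduce:
R1 ← R1 / (-2/3).
R2 ← R2 + 2·R1.
R3 ← R3 − 2/3·R1.
R4 ← R4 − 7/6·R1.
R2 ← R2 / (5/2).
R1 ← R1 − 1·R2.
R3 ← R3 + 5/2·R2.
R4 ← R4 + 1/6·R2.
Swap R3 and R4.
R3 ← R3 / (-17/50).
R1 ← R1 − 21/25·R3.
R2 ← R2 − 9/25·R3.
Row 4 reduces to 0 = -1/2, a contradiction. The system is inconsistent.

no solution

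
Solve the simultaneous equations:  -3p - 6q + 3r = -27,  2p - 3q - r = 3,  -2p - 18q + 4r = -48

Row-reduce:
R1 ← R1 / (-3).
R2 ← R2 − 2·R1.
R3 ← R3 + 2·R1.
R2 ← R2 / (-7).
R1 ← R1 − 2·R2.
R3 ← R3 + 14·R2.
Rank is 2 with 3 unknowns, leaving r free.

infinitely many solutions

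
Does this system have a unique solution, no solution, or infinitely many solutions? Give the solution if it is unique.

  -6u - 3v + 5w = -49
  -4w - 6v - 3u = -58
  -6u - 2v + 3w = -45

u = 6, v = 6, w = 1

Row-reduce the augmented matrix:
R1 ← R1 / (-6).
R2 ← R2 + 3·R1.
R3 ← R3 + 6·R1.
R2 ← R2 / (-9/2).
R1 ← R1 − 1/2·R2.
R3 ← R3 − 1·R2.
R3 ← R3 / (-31/9).
R1 ← R1 + 14/9·R3.
R2 ← R2 − 13/9·R3.
Reading off the reduced rows gives u = 6, v = 6, w = 1.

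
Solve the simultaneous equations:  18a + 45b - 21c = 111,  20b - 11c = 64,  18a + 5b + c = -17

Row-reduce:
R1 ← R1 / (18).
R3 ← R3 − 18·R1.
R2 ← R2 / (20).
R1 ← R1 − 5/2·R2.
R3 ← R3 + 40·R2.
Rank is 2 with 3 unknowns, leaving c free.

infinitely many solutions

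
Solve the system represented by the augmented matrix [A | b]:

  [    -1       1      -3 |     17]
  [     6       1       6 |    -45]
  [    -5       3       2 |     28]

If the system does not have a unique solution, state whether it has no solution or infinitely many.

x_1 = -5, x_2 = 3, x_3 = -3

Row-reduce the augmented matrix:
R1 ← R1 / (-1).
R2 ← R2 − 6·R1.
R3 ← R3 + 5·R1.
R2 ← R2 / (7).
R1 ← R1 + 1·R2.
R3 ← R3 + 2·R2.
R3 ← R3 / (95/7).
R1 ← R1 − 9/7·R3.
R2 ← R2 + 12/7·R3.
Reading off the reduced rows gives x_1 = -5, x_2 = 3, x_3 = -3.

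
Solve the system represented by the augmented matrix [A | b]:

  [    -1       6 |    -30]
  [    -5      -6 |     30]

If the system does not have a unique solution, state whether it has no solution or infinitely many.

Row-reduce the augmented matrix:
R1 ← R1 / (-1).
R2 ← R2 + 5·R1.
R2 ← R2 / (-36).
R1 ← R1 + 6·R2.
Reading off the reduced rows gives x_1 = 0, x_2 = -5.

x_1 = 0, x_2 = -5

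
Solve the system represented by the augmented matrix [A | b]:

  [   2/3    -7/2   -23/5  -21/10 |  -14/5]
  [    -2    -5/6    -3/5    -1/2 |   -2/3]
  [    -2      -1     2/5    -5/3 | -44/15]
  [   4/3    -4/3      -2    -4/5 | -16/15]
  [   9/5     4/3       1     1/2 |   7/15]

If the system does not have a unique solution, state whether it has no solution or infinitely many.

x_1 = 0, x_2 = -2/5, x_3 = 0, x_4 = 2

Row-reduce the augmented matrix:
R1 ← R1 / (2/3).
R2 ← R2 + 2·R1.
R3 ← R3 + 2·R1.
R4 ← R4 − 4/3·R1.
R5 ← R5 − 9/5·R1.
R2 ← R2 / (-34/3).
R1 ← R1 + 21/4·R2.
R3 ← R3 + 23/2·R2.
R4 ← R4 − 17/3·R2.
R5 ← R5 − 647/60·R2.
R3 ← R3 / (103/85).
R1 ← R1 + 39/170·R3.
R2 ← R2 − 108/85·R3.
R5 ← R5 + 239/850·R3.
Swap R4 and R5.
R4 ← R4 / (-8459/15450).
R1 ← R1 + 104/515·R4.
R2 ← R2 − 177/103·R4.
R3 ← R3 + 272/309·R4.
R5 reduces to 0 = 0, so the extra equation is consistent.
Reading off the reduced rows gives x_1 = 0, x_2 = -2/5, x_3 = 0, x_4 = 2.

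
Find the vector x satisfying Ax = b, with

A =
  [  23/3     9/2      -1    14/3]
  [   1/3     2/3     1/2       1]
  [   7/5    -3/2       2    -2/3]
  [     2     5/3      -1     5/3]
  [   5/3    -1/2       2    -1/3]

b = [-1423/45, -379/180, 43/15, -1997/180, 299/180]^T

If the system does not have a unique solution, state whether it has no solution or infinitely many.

x_1 = -7/3, x_2 = 1/3, x_3 = 12/5, x_4 = -11/4

Row-reduce the augmented matrix:
R1 ← R1 / (23/3).
R2 ← R2 − 1/3·R1.
R3 ← R3 − 7/5·R1.
R4 ← R4 − 2·R1.
R5 ← R5 − 5/3·R1.
R2 ← R2 / (65/138).
R1 ← R1 − 27/46·R2.
R3 ← R3 + 267/115·R2.
R4 ← R4 − 34/69·R2.
R5 ← R5 + 34/23·R2.
R3 ← R3 / (316/65).
R1 ← R1 + 21/26·R3.
R2 ← R2 − 15/13·R3.
R4 ← R4 + 17/13·R3.
R5 ← R5 − 51/13·R3.
R4 ← R4 / (125/474).
R1 ← R1 − 5/316·R4.
R2 ← R2 − 177/158·R4.
R3 ← R3 − 235/474·R4.
R5 ← R5 + 125/158·R4.
R5 reduces to 0 = 0, so the extra equation is consistent.
Reading off the reduced rows gives x_1 = -7/3, x_2 = 1/3, x_3 = 12/5, x_4 = -11/4.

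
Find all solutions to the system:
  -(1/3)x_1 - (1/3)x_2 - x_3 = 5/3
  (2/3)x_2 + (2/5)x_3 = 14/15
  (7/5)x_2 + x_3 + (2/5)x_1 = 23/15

x_1 = 0, x_2 = 3, x_3 = -8/3

Row-reduce the augmented matrix:
R1 ← R1 / (-1/3).
R3 ← R3 − 2/5·R1.
R2 ← R2 / (2/3).
R1 ← R1 − 1·R2.
R3 ← R3 − 1·R2.
R3 ← R3 / (-4/5).
R1 ← R1 − 12/5·R3.
R2 ← R2 − 3/5·R3.
Reading off the reduced rows gives x_1 = 0, x_2 = 3, x_3 = -8/3.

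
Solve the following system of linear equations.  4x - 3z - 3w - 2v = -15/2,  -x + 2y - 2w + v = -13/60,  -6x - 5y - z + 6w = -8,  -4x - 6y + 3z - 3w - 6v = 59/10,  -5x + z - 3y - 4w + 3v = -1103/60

Row-reduce the augmented matrix:
R1 ← R1 / (4).
R2 ← R2 + 1·R1.
R3 ← R3 + 6·R1.
R4 ← R4 + 4·R1.
R5 ← R5 + 5·R1.
R2 ← R2 / (2).
R3 ← R3 + 5·R2.
R4 ← R4 + 6·R2.
R5 ← R5 + 3·R2.
R3 ← R3 / (-59/8).
R1 ← R1 + 3/4·R3.
R2 ← R2 + 3/8·R3.
R4 ← R4 + 9/4·R3.
R5 ← R5 + 31/8·R3.
R4 ← R4 / (-744/59).
R1 ← R1 + 12/59·R4.
R2 ← R2 + 65/59·R4.
R3 ← R3 − 43/59·R4.
R5 ← R5 + 534/59·R4.
R5 ← R5 / (200/31).
R1 ← R1 + 7/31·R5.
R2 ← R2 − 80/93·R5.
R3 ← R3 + 10/93·R5.
R4 ← R4 − 44/93·R5.
Reading off the reduced rows gives x = 0, y = 13/5, z = 3, w = 4/3, v = -11/4.

x = 0, y = 13/5, z = 3, w = 4/3, v = -11/4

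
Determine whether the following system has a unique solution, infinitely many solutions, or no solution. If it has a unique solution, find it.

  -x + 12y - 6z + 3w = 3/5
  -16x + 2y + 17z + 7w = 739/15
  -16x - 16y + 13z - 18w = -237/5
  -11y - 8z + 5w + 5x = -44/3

Row-reduce the augmented matrix:
R1 ← R1 / (-1).
R2 ← R2 + 16·R1.
R3 ← R3 + 16·R1.
R4 ← R4 − 5·R1.
R2 ← R2 / (-190).
R1 ← R1 + 12·R2.
R3 ← R3 + 208·R2.
R4 ← R4 − 49·R2.
R3 ← R3 / (-1397/95).
R1 ← R1 + 108/95·R3.
R2 ← R2 + 113/190·R3.
R4 ← R4 + 1683/190·R3.
R4 ← R4 / (5625/254).
R1 ← R1 − 1707/1397·R4.
R2 ← R2 − 2989/2794·R4.
R3 ← R3 − 2006/1397·R4.
Reading off the reduced rows gives x = 7/5, y = 1, z = 3, w = 8/3.

x = 7/5, y = 1, z = 3, w = 8/3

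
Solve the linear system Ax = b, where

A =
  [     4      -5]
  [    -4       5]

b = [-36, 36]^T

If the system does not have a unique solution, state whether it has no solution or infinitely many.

infinitely many solutions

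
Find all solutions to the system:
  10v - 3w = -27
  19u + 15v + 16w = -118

Row-reduce:
Swap R1 and R2.
R1 ← R1 / (19).
R2 ← R2 / (10).
R1 ← R1 − 15/19·R2.
Rank is 2 with 3 unknowns, leaving w free.

infinitely many solutions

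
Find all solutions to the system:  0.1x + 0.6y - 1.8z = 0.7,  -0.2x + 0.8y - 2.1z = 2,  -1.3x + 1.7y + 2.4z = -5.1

x = -5, y = -4, z = -2

Row-reduce the augmented matrix:
R1 ← R1 / (1/10).
R2 ← R2 + 1/5·R1.
R3 ← R3 + 13/10·R1.
R2 ← R2 / (2).
R1 ← R1 − 6·R2.
R3 ← R3 − 19/2·R2.
R3 ← R3 / (243/40).
R1 ← R1 + 9/10·R3.
R2 ← R2 + 57/20·R3.
Reading off the reduced rows gives x = -5, y = -4, z = -2.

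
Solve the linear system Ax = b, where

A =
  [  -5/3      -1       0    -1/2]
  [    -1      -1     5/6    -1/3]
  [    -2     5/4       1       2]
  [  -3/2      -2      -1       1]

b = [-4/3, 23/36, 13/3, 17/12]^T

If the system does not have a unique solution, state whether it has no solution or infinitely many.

Row-reduce the augmented matrix:
R1 ← R1 / (-5/3).
R2 ← R2 + 1·R1.
R3 ← R3 + 2·R1.
R4 ← R4 + 3/2·R1.
R2 ← R2 / (-2/5).
R1 ← R1 − 3/5·R2.
R3 ← R3 − 49/20·R2.
R4 ← R4 + 11/10·R2.
R3 ← R3 / (293/48).
R1 ← R1 − 5/4·R3.
R2 ← R2 + 25/12·R3.
R4 ← R4 + 79/24·R3.
R4 ← R4 / (3321/1172).
R1 ← R1 + 141/586·R4.
R2 ← R2 − 264/293·R4.
R3 ← R3 − 115/293·R4.
Reading off the reduced rows gives x_1 = 1/2, x_2 = -2/3, x_3 = 3/2, x_4 = 7/3.

x_1 = 1/2, x_2 = -2/3, x_3 = 3/2, x_4 = 7/3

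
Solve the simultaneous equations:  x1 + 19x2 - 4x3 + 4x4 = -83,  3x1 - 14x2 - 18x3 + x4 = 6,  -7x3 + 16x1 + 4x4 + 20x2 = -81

Row-reduce:
R2 ← R2 − 3·R1.
R3 ← R3 − 16·R1.
R2 ← R2 / (-71).
R1 ← R1 − 19·R2.
R3 ← R3 + 284·R2.
R3 ← R3 / (81).
R1 ← R1 + 398/71·R3.
R2 ← R2 − 6/71·R3.
Rank is 3 with 4 unknowns, leaving x4 free.

infinitely many solutions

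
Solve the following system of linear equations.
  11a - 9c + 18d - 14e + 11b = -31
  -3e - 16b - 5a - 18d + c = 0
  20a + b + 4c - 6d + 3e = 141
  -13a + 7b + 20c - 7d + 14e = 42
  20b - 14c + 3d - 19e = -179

a = 6, b = -3, c = 6, d = 1, e = 2

Row-reduce the augmented matrix:
R1 ← R1 / (11).
R2 ← R2 + 5·R1.
R3 ← R3 − 20·R1.
R4 ← R4 + 13·R1.
R2 ← R2 / (-11).
R1 ← R1 − 1·R2.
R3 ← R3 + 19·R2.
R4 ← R4 − 20·R2.
R5 ← R5 − 20·R2.
R3 ← R3 / (3110/121).
R1 ← R1 + 133/121·R3.
R2 ← R2 − 34/121·R3.
R4 ← R4 − 453/121·R3.
R5 ← R5 + 2374/121·R3.
R4 ← R4 / (-634/1555).
R1 ← R1 + 291/1555·R4.
R2 ← R2 − 1758/1555·R4.
R3 ← R3 + 1317/1555·R4.
R5 ← R5 + 48933/1555·R4.
R5 ← R5 / (637239/317).
R1 ← R1 − 3725/317·R5.
R2 ← R2 + 22801/317·R5.
R3 ← R3 − 17718/317·R5.
R4 ← R4 − 20270/317·R5.
Reading off the reduced rows gives a = 6, b = -3, c = 6, d = 1, e = 2.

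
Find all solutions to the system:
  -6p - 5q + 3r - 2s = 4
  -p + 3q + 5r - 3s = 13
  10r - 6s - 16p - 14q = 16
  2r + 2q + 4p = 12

no solution

Row-reduce:
R1 ← R1 / (-6).
R2 ← R2 + 1·R1.
R3 ← R3 + 16·R1.
R4 ← R4 − 4·R1.
R2 ← R2 / (23/6).
R1 ← R1 − 5/6·R2.
R3 ← R3 + 2/3·R2.
R4 ← R4 + 4/3·R2.
R3 ← R3 / (64/23).
R1 ← R1 + 34/23·R3.
R2 ← R2 − 27/23·R3.
R4 ← R4 − 128/23·R3.
Row 4 reduces to 0 = 4, a contradiction. The system is inconsistent.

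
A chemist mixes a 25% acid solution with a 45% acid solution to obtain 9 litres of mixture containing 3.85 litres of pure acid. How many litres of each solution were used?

litres of solution A: 1, litres of solution B: 8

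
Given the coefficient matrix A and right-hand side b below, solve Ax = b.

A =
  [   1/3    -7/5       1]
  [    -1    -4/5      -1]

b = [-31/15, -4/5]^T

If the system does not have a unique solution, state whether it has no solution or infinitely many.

infinitely many solutions

Row-reduce:
R1 ← R1 / (1/3).
R2 ← R2 + 1·R1.
R2 ← R2 / (-5).
R1 ← R1 + 21/5·R2.
Rank is 2 with 3 unknowns, leaving x_3 free.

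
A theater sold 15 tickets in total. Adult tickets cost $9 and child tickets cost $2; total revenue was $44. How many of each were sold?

Let a = adult tickets, c = child tickets.
  a + c = 15
  9a + 2c = 44
Row-reduce the augmented matrix:
R2 ← R2 − 9·R1.
R2 ← R2 / (-7).
R1 ← R1 − 1·R2.
Reading off the reduced rows gives a = 2, c = 13.

adult tickets: 2, child tickets: 13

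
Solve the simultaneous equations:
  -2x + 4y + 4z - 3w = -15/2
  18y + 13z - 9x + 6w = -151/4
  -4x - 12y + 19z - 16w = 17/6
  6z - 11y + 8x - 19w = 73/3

x = 5/4, y = -1, z = -1/2, w = -1/3

Row-reduce the augmented matrix:
R1 ← R1 / (-2).
R2 ← R2 + 9·R1.
R3 ← R3 + 4·R1.
R4 ← R4 − 8·R1.
Swap R2 and R3.
R2 ← R2 / (-20).
R1 ← R1 + 2·R2.
R4 ← R4 − 5·R2.
R3 ← R3 / (-5).
R1 ← R1 + 31/10·R3.
R2 ← R2 + 11/20·R3.
R4 ← R4 − 99/4·R3.
R4 ← R4 / (2521/40).
R1 ← R1 + 959/100·R4.
R2 ← R2 + 329/200·R4.
R3 ← R3 + 39/10·R4.
Reading off the reduced rows gives x = 5/4, y = -1, z = -1/2, w = -1/3.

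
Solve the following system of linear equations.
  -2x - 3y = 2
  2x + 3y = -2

infinitely many solutions

Row-reduce:
R1 ← R1 / (-2).
R2 ← R2 − 2·R1.
Rank is 1 with 2 unknowns, leaving y free.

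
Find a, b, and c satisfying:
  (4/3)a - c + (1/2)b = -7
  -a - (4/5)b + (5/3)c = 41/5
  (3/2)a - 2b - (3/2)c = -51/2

a = -3, b = 6, c = 6

Row-reduce the augmented matrix:
R1 ← R1 / (4/3).
R2 ← R2 + 1·R1.
R3 ← R3 − 3/2·R1.
R2 ← R2 / (-17/40).
R1 ← R1 − 3/8·R2.
R3 ← R3 + 41/16·R2.
R3 ← R3 / (-301/51).
R1 ← R1 − 1/17·R3.
R2 ← R2 + 110/51·R3.
Reading off the reduced rows gives a = -3, b = 6, c = 6.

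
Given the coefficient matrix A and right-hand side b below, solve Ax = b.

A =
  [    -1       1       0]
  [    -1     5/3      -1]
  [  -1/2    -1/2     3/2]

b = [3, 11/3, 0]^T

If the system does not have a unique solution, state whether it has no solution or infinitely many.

Row-reduce:
R1 ← R1 / (-1).
R2 ← R2 + 1·R1.
R3 ← R3 + 1/2·R1.
R2 ← R2 / (2/3).
R1 ← R1 + 1·R2.
R3 ← R3 + 1·R2.
Row 3 reduces to 0 = -1/2, a contradiction. The system is inconsistent.

no solution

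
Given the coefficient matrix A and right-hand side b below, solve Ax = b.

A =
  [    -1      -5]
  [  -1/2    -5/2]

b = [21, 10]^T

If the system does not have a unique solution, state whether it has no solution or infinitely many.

no solution

Row-reduce:
R1 ← R1 / (-1).
R2 ← R2 + 1/2·R1.
Row 2 reduces to 0 = -1/2, a contradiction. The system is inconsistent.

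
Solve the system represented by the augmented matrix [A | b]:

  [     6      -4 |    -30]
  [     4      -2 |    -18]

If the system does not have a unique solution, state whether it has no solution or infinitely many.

x_1 = -3, x_2 = 3

Row-reduce the augmented matrix:
R1 ← R1 / (6).
R2 ← R2 − 4·R1.
R2 ← R2 / (2/3).
R1 ← R1 + 2/3·R2.
Reading off the reduced rows gives x_1 = -3, x_2 = 3.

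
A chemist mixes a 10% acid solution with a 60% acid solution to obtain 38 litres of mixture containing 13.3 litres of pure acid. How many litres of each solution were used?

Let a = litres of solution A, b = litres of solution B.
  b + a = 38
  (3/5)b + (1/10)a = 133/10
From equation 1: a = 38 − b.
Substitute into equation 2 and solve: b = 19.
Then a = 19.

litres of solution A: 19, litres of solution B: 19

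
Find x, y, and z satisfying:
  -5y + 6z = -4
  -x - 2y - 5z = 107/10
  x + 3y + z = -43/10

Row-reduce the augmented matrix:
Swap R1 and R2.
R1 ← R1 / (-1).
R3 ← R3 − 1·R1.
R2 ← R2 / (-5).
R1 ← R1 − 2·R2.
R3 ← R3 − 1·R2.
R3 ← R3 / (-14/5).
R1 ← R1 − 37/5·R3.
R2 ← R2 + 6/5·R3.
Reading off the reduced rows gives x = 5/2, y = -8/5, z = -2.

x = 5/2, y = -8/5, z = -2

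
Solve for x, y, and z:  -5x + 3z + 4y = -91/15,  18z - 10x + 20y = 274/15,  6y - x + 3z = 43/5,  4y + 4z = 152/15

Row-reduce the augmented matrix:
R1 ← R1 / (-5).
R2 ← R2 + 10·R1.
R3 ← R3 + 1·R1.
R2 ← R2 / (12).
R1 ← R1 + 4/5·R2.
R3 ← R3 − 26/5·R2.
R4 ← R4 − 4·R2.
R3 ← R3 / (-14/5).
R1 ← R1 − 1/5·R3.
R2 ← R2 − 1·R3.
R4 reduces to 0 = 0, so the extra equation is consistent.
Reading off the reduced rows gives x = 3, y = 4/3, z = 6/5.

x = 3, y = 4/3, z = 6/5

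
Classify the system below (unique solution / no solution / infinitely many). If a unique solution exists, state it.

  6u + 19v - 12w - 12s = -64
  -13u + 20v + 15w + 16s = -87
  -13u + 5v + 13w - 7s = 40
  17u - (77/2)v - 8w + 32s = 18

no solution

Row-reduce:
R1 ← R1 / (6).
R2 ← R2 + 13·R1.
R3 ← R3 + 13·R1.
R4 ← R4 − 17·R1.
R2 ← R2 / (367/6).
R1 ← R1 − 19/6·R2.
R3 ← R3 − 277/6·R2.
R4 ← R4 + 277/3·R2.
R3 ← R3 / (-1724/367).
R1 ← R1 + 525/367·R3.
R2 ← R2 + 66/367·R3.
R4 ← R4 − 3448/367·R3.
Row 4 reduces to 0 = 2, a contradiction. The system is inconsistent.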